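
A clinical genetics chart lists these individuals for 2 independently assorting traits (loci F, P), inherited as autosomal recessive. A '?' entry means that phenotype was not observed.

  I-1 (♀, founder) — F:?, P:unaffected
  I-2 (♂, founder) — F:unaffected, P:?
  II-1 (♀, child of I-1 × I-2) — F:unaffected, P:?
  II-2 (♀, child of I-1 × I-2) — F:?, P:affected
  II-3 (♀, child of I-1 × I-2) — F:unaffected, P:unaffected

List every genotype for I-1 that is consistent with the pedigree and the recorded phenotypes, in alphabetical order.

F/I-1 ? ·: FF|Ff|ff
F/I-2 un ·: FF|Ff
F/II-1 un I-1×I-2: FF|Ff
F/II-2 ? I-1×I-2: FF|Ff|ff
F/II-3 un I-1×I-2: FF|Ff
⇒ F over [I-1,I-2,II-1,II-2,II-3]: 32 consistent
P/I-1 un ·: Pp
P/I-2 ? ·: Pp|pp
P/II-1 ? I-1×I-2: PP|Pp|pp
P/II-2 aff I-1×I-2: pp
P/II-3 un I-1×I-2: PP|Pp
⇒ P over [I-1,I-2,II-1,II-2,II-3]: 8 consistent

I-1 ∈ {FF Pp, Ff Pp, ff Pp}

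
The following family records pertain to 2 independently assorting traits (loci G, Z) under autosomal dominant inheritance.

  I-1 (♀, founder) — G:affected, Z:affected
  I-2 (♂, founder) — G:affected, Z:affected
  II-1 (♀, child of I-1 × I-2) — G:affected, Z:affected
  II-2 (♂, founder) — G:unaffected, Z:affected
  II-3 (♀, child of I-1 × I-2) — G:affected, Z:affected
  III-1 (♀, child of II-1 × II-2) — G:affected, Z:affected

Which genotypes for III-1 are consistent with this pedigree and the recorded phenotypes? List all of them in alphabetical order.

G/I-1 aff ·: Gg|GG
G/I-2 aff ·: Gg|GG
G/II-1 aff I-1×I-2: Gg|GG
G/II-2 un ·: gg
G/II-3 aff I-1×I-2: Gg|GG
G/III-1 aff II-1×II-2: Gg
⇒ G over [I-1,I-2,II-1,II-2,II-3,III-1]: 13 consistent
Z/I-1 aff ·: Zz|ZZ
Z/I-2 aff ·: Zz|ZZ
Z/II-1 aff I-1×I-2: Zz|ZZ
Z/II-2 aff ·: Zz|ZZ
Z/II-3 aff I-1×I-2: Zz|ZZ
Z/III-1 aff II-1×II-2: Zz|ZZ
⇒ Z over [I-1,I-2,II-1,II-2,II-3,III-1]: 45 consistent

III-1 ∈ {Gg ZZ, Gg Zz}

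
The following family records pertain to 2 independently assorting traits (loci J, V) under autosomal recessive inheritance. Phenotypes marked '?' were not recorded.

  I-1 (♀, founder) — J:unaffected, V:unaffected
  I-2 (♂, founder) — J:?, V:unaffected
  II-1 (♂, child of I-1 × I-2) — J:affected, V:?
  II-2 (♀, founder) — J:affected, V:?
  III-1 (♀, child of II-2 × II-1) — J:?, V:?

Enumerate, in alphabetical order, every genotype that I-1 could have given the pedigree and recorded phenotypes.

J/I-1 un ·: Jj
J/I-2 ? ·: Jj|jj
J/II-1 aff I-1×I-2: jj
J/II-2 aff ·: jj
J/III-1 ? II-2×II-1: jj
⇒ J over [I-1,I-2,II-1,II-2,III-1]: 2 consistent
V/I-1 un ·: VV|Vv
V/I-2 un ·: VV|Vv
V/II-1 ? I-1×I-2: VV|Vv|vv
V/II-2 ? ·: VV|Vv|vv
V/III-1 ? II-2×II-1: VV|Vv|vv
⇒ V over [I-1,I-2,II-1,II-2,III-1]: 41 consistent

I-1 ∈ {Jj VV, Jj Vv}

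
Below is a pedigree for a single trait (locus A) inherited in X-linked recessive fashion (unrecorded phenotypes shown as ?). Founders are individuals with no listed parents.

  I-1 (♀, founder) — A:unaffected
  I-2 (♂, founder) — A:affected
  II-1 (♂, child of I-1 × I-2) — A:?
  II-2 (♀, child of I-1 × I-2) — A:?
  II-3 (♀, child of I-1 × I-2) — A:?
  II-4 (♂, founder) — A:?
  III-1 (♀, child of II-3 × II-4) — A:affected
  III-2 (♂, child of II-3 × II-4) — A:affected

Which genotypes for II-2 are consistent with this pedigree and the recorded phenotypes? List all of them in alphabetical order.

II-2 ∈ {X^AX^a, X^aX^a}

A/I-1 un ·: X^AX^A|X^AX^a
A/I-2 aff ·: X^aY
A/II-1 ? I-1×I-2: X^AY|X^aY
A/II-2 ? I-1×I-2: X^AX^a|X^aX^a
A/II-3 ? I-1×I-2: X^AX^a|X^aX^a
A/II-4 ? ·: X^aY
A/III-1 aff II-3×II-4: X^aX^a
A/III-2 aff II-3×II-4: X^aY
⇒ A over [I-1,I-2,II-1,II-2,II-3,II-4,III-1,III-2]: 9 consistent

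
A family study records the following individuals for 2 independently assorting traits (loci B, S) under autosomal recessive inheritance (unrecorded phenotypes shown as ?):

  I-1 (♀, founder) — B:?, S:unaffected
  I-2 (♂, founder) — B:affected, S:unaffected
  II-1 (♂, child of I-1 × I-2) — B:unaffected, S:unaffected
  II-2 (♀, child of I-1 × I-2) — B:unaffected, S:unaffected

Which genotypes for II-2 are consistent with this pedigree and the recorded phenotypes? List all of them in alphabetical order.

II-2 ∈ {Bb SS, Bb Ss}

B/I-1 ? ·: BB|Bb
B/I-2 aff ·: bb
B/II-1 un I-1×I-2: Bb
B/II-2 un I-1×I-2: Bb
⇒ B over [I-1,I-2,II-1,II-2]: 2 consistent
S/I-1 un ·: SS|Ss
S/I-2 un ·: SS|Ss
S/II-1 un I-1×I-2: SS|Ss
S/II-2 un I-1×I-2: SS|Ss
⇒ S over [I-1,I-2,II-1,II-2]: 13 consistent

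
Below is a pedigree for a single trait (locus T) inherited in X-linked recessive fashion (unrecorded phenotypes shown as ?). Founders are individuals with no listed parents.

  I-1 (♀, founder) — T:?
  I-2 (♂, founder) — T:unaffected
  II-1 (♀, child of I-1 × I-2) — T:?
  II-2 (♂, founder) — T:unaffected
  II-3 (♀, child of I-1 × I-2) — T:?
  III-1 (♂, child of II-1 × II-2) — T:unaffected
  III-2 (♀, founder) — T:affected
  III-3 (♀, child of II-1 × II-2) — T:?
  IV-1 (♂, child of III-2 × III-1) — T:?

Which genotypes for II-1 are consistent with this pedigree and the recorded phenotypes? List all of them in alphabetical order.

II-1 ∈ {X^TX^T, X^TX^t}

T/I-1 ? ·: X^TX^T|X^TX^t|X^tX^t
T/I-2 un ·: X^TY
T/II-1 ? I-1×I-2: X^TX^T|X^TX^t
T/II-2 un ·: X^TY
T/II-3 ? I-1×I-2: X^TX^T|X^TX^t
T/III-1 un II-1×II-2: X^TY
T/III-2 aff ·: X^tX^t
T/III-3 ? II-1×II-2: X^TX^T|X^TX^t
T/IV-1 ? III-2×III-1: X^tY
⇒ T over [I-1,I-2,II-1,II-2,II-3,III-1,III-2,III-3,IV-1]: 9 consistent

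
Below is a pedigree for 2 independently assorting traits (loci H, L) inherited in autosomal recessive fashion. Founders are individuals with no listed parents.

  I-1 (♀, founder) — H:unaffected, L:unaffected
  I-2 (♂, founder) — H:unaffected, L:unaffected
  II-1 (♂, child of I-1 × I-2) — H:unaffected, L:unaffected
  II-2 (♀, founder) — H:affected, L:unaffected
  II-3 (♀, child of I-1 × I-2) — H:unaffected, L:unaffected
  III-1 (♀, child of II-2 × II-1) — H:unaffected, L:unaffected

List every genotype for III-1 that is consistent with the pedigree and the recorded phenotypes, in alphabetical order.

H/I-1 un ·: HH|Hh
H/I-2 un ·: HH|Hh
H/II-1 un I-1×I-2: HH|Hh
H/II-2 aff ·: hh
H/II-3 un I-1×I-2: HH|Hh
H/III-1 un II-2×II-1: Hh
⇒ H over [I-1,I-2,II-1,II-2,II-3,III-1]: 13 consistent
L/I-1 un ·: LL|Ll
L/I-2 un ·: LL|Ll
L/II-1 un I-1×I-2: LL|Ll
L/II-2 un ·: LL|Ll
L/II-3 un I-1×I-2: LL|Ll
L/III-1 un II-2×II-1: LL|Ll
⇒ L over [I-1,I-2,II-1,II-2,II-3,III-1]: 45 consistent

III-1 ∈ {Hh LL, Hh Ll}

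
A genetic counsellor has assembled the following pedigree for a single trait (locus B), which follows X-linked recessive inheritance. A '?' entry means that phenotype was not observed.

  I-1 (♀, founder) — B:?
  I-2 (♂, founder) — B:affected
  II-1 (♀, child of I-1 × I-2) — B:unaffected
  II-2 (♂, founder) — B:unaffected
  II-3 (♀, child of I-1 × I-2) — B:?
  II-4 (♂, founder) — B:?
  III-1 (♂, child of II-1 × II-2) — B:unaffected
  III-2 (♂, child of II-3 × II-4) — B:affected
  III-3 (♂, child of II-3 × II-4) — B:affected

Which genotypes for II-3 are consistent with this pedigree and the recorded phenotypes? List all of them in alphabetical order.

II-3 ∈ {X^BX^b, X^bX^b}

B/I-1 ? ·: X^BX^B|X^BX^b
B/I-2 aff ·: X^bY
B/II-1 un I-1×I-2: X^BX^b
B/II-2 un ·: X^BY
B/II-3 ? I-1×I-2: X^BX^b|X^bX^b
B/II-4 ? ·: X^BY|X^bY
B/III-1 un II-1×II-2: X^BY
B/III-2 aff II-3×II-4: X^bY
B/III-3 aff II-3×II-4: X^bY
⇒ B over [I-1,I-2,II-1,II-2,II-3,II-4,III-1,III-2,III-3]: 6 consistent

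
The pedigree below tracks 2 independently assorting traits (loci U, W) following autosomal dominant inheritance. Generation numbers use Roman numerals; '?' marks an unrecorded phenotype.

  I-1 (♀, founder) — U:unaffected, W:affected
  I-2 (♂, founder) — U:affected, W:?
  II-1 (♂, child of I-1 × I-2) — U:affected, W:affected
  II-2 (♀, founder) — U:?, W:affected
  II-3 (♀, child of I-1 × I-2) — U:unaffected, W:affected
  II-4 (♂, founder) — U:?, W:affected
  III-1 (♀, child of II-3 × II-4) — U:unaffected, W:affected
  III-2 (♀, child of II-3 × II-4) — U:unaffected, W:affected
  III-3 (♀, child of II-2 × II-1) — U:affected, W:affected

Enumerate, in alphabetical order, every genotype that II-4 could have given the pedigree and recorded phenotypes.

U/I-1 un ·: uu
U/I-2 aff ·: Uu
U/II-1 aff I-1×I-2: Uu
U/II-2 ? ·: uu|Uu|UU
U/II-3 un I-1×I-2: uu
U/II-4 ? ·: uu|Uu
U/III-1 un II-3×II-4: uu
U/III-2 un II-3×II-4: uu
U/III-3 aff II-2×II-1: Uu|UU
⇒ U over [I-1,I-2,II-1,II-2,II-3,II-4,III-1,III-2,III-3]: 10 consistent
W/I-1 aff ·: Ww|WW
W/I-2 ? ·: ww|Ww|WW
W/II-1 aff I-1×I-2: Ww|WW
W/II-2 aff ·: Ww|WW
W/II-3 aff I-1×I-2: Ww|WW
W/II-4 aff ·: Ww|WW
W/III-1 aff II-3×II-4: Ww|WW
W/III-2 aff II-3×II-4: Ww|WW
W/III-3 aff II-2×II-1: Ww|WW
⇒ W over [I-1,I-2,II-1,II-2,II-3,II-4,III-1,III-2,III-3]: 352 consistent

II-4 ∈ {Uu WW, Uu Ww, uu WW, uu Ww}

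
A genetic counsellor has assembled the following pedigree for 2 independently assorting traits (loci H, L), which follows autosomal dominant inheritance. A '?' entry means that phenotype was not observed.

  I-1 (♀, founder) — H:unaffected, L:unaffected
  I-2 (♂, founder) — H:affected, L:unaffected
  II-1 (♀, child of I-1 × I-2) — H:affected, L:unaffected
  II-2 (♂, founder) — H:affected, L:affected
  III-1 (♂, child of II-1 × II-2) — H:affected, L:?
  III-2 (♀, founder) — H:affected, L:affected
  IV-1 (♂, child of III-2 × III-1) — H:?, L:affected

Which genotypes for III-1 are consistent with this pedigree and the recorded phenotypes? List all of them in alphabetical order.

H/I-1 un ·: hh
H/I-2 aff ·: Hh|HH
H/II-1 aff I-1×I-2: Hh
H/II-2 aff ·: Hh|HH
H/III-1 aff II-1×II-2: Hh|HH
H/III-2 aff ·: Hh|HH
H/IV-1 ? III-2×III-1: hh|Hh|HH
⇒ H over [I-1,I-2,II-1,II-2,III-1,III-2,IV-1]: 32 consistent
L/I-1 un ·: ll
L/I-2 un ·: ll
L/II-1 un I-1×I-2: ll
L/II-2 aff ·: Ll|LL
L/III-1 ? II-1×II-2: ll|Ll
L/III-2 aff ·: Ll|LL
L/IV-1 aff III-2×III-1: Ll|LL
⇒ L over [I-1,I-2,II-1,II-2,III-1,III-2,IV-1]: 10 consistent

III-1 ∈ {HH Ll, HH ll, Hh Ll, Hh ll}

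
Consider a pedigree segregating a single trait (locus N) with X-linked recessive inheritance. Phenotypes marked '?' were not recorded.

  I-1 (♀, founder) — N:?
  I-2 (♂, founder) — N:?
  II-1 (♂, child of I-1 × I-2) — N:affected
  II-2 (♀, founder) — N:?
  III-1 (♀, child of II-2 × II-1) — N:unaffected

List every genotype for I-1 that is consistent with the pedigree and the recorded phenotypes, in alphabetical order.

I-1 ∈ {X^NX^n, X^nX^n}

N/I-1 ? ·: X^NX^n|X^nX^n
N/I-2 ? ·: X^NY|X^nY
N/II-1 aff I-1×I-2: X^nY
N/II-2 ? ·: X^NX^N|X^NX^n
N/III-1 un II-2×II-1: X^NX^n
⇒ N over [I-1,I-2,II-1,II-2,III-1]: 8 consistent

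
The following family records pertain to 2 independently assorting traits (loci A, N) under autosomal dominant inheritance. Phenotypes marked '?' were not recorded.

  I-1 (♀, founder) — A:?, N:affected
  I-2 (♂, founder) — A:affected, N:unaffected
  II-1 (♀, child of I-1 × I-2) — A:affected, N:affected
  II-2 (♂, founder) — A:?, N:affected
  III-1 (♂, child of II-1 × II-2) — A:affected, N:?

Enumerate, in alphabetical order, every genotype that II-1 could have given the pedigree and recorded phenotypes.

A/I-1 ? ·: aa|Aa|AA
A/I-2 aff ·: Aa|AA
A/II-1 aff I-1×I-2: Aa|AA
A/II-2 ? ·: aa|Aa|AA
A/III-1 aff II-1×II-2: Aa|AA
⇒ A over [I-1,I-2,II-1,II-2,III-1]: 41 consistent
N/I-1 aff ·: Nn|NN
N/I-2 un ·: nn
N/II-1 aff I-1×I-2: Nn
N/II-2 aff ·: Nn|NN
N/III-1 ? II-1×II-2: nn|Nn|NN
⇒ N over [I-1,I-2,II-1,II-2,III-1]: 10 consistent

II-1 ∈ {AA Nn, Aa Nn}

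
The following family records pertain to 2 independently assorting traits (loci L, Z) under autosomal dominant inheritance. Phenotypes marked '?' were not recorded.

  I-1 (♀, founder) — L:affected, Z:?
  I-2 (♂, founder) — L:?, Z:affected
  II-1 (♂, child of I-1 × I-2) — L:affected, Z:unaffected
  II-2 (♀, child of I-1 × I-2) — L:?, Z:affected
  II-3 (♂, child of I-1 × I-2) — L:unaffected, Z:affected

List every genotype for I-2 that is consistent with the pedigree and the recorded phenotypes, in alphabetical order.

I-2 ∈ {Ll Zz, ll Zz}

L/I-1 aff ·: Ll
L/I-2 ? ·: ll|Ll
L/II-1 aff I-1×I-2: Ll|LL
L/II-2 ? I-1×I-2: ll|Ll|LL
L/II-3 un I-1×I-2: ll
⇒ L over [I-1,I-2,II-1,II-2,II-3]: 8 consistent
Z/I-1 ? ·: zz|Zz
Z/I-2 aff ·: Zz
Z/II-1 un I-1×I-2: zz
Z/II-2 aff I-1×I-2: Zz|ZZ
Z/II-3 aff I-1×I-2: Zz|ZZ
⇒ Z over [I-1,I-2,II-1,II-2,II-3]: 5 consistent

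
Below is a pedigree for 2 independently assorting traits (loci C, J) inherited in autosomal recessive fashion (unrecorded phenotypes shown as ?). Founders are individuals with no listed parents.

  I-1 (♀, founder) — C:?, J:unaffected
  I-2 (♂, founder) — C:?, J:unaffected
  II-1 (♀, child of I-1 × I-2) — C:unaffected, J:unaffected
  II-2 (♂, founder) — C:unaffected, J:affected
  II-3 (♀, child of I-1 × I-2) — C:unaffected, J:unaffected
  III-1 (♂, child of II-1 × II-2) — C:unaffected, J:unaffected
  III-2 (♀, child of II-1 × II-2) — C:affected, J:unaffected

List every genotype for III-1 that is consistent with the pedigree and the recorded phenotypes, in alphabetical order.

III-1 ∈ {CC Jj, Cc Jj}

C/I-1 ? ·: CC|Cc|cc
C/I-2 ? ·: CC|Cc|cc
C/II-1 un I-1×I-2: Cc
C/II-2 un ·: Cc
C/II-3 un I-1×I-2: CC|Cc
C/III-1 un II-1×II-2: CC|Cc
C/III-2 aff II-1×II-2: cc
⇒ C over [I-1,I-2,II-1,II-2,II-3,III-1,III-2]: 20 consistent
J/I-1 un ·: JJ|Jj
J/I-2 un ·: JJ|Jj
J/II-1 un I-1×I-2: JJ|Jj
J/II-2 aff ·: jj
J/II-3 un I-1×I-2: JJ|Jj
J/III-1 un II-1×II-2: Jj
J/III-2 un II-1×II-2: Jj
⇒ J over [I-1,I-2,II-1,II-2,II-3,III-1,III-2]: 13 consistent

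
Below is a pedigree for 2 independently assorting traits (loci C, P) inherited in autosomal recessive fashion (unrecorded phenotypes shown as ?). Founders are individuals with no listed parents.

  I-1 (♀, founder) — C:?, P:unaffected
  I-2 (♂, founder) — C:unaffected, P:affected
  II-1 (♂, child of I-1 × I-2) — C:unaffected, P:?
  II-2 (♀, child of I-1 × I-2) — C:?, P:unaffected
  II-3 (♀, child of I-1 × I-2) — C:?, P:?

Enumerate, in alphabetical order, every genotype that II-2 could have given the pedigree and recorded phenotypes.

II-2 ∈ {CC Pp, Cc Pp, cc Pp}

C/I-1 ? ·: CC|Cc|cc
C/I-2 un ·: CC|Cc
C/II-1 un I-1×I-2: CC|Cc
C/II-2 ? I-1×I-2: CC|Cc|cc
C/II-3 ? I-1×I-2: CC|Cc|cc
⇒ C over [I-1,I-2,II-1,II-2,II-3]: 40 consistent
P/I-1 un ·: PP|Pp
P/I-2 aff ·: pp
P/II-1 ? I-1×I-2: Pp|pp
P/II-2 un I-1×I-2: Pp
P/II-3 ? I-1×I-2: Pp|pp
⇒ P over [I-1,I-2,II-1,II-2,II-3]: 5 consistent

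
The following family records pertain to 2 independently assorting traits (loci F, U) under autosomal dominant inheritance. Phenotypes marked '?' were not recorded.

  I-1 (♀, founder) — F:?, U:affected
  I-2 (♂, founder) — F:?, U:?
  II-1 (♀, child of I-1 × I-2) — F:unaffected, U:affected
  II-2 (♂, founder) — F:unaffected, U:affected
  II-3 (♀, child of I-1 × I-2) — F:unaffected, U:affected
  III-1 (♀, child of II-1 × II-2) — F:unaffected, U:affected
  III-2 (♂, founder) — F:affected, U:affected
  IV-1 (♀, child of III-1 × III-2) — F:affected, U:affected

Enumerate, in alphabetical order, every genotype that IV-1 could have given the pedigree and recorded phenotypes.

IV-1 ∈ {Ff UU, Ff Uu}

F/I-1 ? ·: ff|Ff
F/I-2 ? ·: ff|Ff
F/II-1 un I-1×I-2: ff
F/II-2 un ·: ff
F/II-3 un I-1×I-2: ff
F/III-1 un II-1×II-2: ff
F/III-2 aff ·: Ff|FF
F/IV-1 aff III-1×III-2: Ff
⇒ F over [I-1,I-2,II-1,II-2,II-3,III-1,III-2,IV-1]: 8 consistent
U/I-1 aff ·: Uu|UU
U/I-2 ? ·: uu|Uu|UU
U/II-1 aff I-1×I-2: Uu|UU
U/II-2 aff ·: Uu|UU
U/II-3 aff I-1×I-2: Uu|UU
U/III-1 aff II-1×II-2: Uu|UU
U/III-2 aff ·: Uu|UU
U/IV-1 aff III-1×III-2: Uu|UU
⇒ U over [I-1,I-2,II-1,II-2,II-3,III-1,III-2,IV-1]: 182 consistent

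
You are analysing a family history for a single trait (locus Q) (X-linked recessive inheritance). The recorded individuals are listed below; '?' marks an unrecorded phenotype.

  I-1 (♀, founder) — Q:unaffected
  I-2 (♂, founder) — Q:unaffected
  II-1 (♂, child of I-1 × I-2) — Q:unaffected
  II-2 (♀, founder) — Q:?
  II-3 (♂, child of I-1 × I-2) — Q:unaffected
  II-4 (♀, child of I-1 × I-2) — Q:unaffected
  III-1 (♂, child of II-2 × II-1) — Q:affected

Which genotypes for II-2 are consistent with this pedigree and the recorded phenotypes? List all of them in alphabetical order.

II-2 ∈ {X^QX^q, X^qX^q}

Q/I-1 un ·: X^QX^Q|X^QX^q
Q/I-2 un ·: X^QY
Q/II-1 un I-1×I-2: X^QY
Q/II-2 ? ·: X^QX^q|X^qX^q
Q/II-3 un I-1×I-2: X^QY
Q/II-4 un I-1×I-2: X^QX^Q|X^QX^q
Q/III-1 aff II-2×II-1: X^qY
⇒ Q over [I-1,I-2,II-1,II-2,II-3,II-4,III-1]: 6 consistent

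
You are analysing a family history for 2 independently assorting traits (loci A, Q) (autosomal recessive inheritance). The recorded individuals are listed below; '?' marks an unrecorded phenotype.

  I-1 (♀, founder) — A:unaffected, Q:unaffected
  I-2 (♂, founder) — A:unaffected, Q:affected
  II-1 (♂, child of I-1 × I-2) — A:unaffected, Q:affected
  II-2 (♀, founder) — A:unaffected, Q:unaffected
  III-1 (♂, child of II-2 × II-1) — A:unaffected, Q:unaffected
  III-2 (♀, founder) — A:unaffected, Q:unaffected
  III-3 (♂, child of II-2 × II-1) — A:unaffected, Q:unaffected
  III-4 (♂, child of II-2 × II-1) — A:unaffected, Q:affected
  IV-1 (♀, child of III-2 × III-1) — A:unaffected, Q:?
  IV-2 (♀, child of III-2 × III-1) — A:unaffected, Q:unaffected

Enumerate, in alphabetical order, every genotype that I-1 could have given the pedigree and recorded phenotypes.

I-1 ∈ {AA Qq, Aa Qq}

A/I-1 un ·: AA|Aa
A/I-2 un ·: AA|Aa
A/II-1 un I-1×I-2: AA|Aa
A/II-2 un ·: AA|Aa
A/III-1 un II-2×II-1: AA|Aa
A/III-2 un ·: AA|Aa
A/III-3 un II-2×II-1: AA|Aa
A/III-4 un II-2×II-1: AA|Aa
A/IV-1 un III-2×III-1: AA|Aa
A/IV-2 un III-2×III-1: AA|Aa
⇒ A over [I-1,I-2,II-1,II-2,III-1,III-2,III-3,III-4,IV-1,IV-2]: 540 consistent
Q/I-1 un ·: Qq
Q/I-2 aff ·: qq
Q/II-1 aff I-1×I-2: qq
Q/II-2 un ·: Qq
Q/III-1 un II-2×II-1: Qq
Q/III-2 un ·: QQ|Qq
Q/III-3 un II-2×II-1: Qq
Q/III-4 aff II-2×II-1: qq
Q/IV-1 ? III-2×III-1: QQ|Qq|qq
Q/IV-2 un III-2×III-1: QQ|Qq
⇒ Q over [I-1,I-2,II-1,II-2,III-1,III-2,III-3,III-4,IV-1,IV-2]: 10 consistent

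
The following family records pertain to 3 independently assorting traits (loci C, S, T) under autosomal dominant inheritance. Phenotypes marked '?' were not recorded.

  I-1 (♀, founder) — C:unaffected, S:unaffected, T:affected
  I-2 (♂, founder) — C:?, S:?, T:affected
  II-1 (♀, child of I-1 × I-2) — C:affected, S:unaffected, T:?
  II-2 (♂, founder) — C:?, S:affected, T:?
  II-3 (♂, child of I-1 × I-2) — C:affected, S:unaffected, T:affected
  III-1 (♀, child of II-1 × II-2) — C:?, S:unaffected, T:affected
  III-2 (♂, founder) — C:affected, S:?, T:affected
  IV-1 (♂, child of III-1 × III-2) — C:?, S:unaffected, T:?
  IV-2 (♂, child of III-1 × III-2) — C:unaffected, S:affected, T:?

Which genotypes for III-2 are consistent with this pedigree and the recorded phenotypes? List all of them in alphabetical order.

III-2 ∈ {Cc Ss TT, Cc Ss Tt}

C/I-1 un ·: cc
C/I-2 ? ·: Cc|CC
C/II-1 aff I-1×I-2: Cc
C/II-2 ? ·: cc|Cc|CC
C/II-3 aff I-1×I-2: Cc
C/III-1 ? II-1×II-2: cc|Cc
C/III-2 aff ·: Cc
C/IV-1 ? III-1×III-2: cc|Cc|CC
C/IV-2 un III-1×III-2: cc
⇒ C over [I-1,I-2,II-1,II-2,II-3,III-1,III-2,IV-1,IV-2]: 26 consistent
S/I-1 un ·: ss
S/I-2 ? ·: ss|Ss
S/II-1 un I-1×I-2: ss
S/II-2 aff ·: Ss
S/II-3 un I-1×I-2: ss
S/III-1 un II-1×II-2: ss
S/III-2 ? ·: Ss
S/IV-1 un III-1×III-2: ss
S/IV-2 aff III-1×III-2: Ss
⇒ S over [I-1,I-2,II-1,II-2,II-3,III-1,III-2,IV-1,IV-2]: 2 consistent
T/I-1 aff ·: Tt|TT
T/I-2 aff ·: Tt|TT
T/II-1 ? I-1×I-2: tt|Tt|TT
T/II-2 ? ·: tt|Tt|TT
T/II-3 aff I-1×I-2: Tt|TT
T/III-1 aff II-1×II-2: Tt|TT
T/III-2 aff ·: Tt|TT
T/IV-1 ? III-1×III-2: tt|Tt|TT
T/IV-2 ? III-1×III-2: tt|Tt|TT
⇒ T over [I-1,I-2,II-1,II-2,II-3,III-1,III-2,IV-1,IV-2]: 598 consistent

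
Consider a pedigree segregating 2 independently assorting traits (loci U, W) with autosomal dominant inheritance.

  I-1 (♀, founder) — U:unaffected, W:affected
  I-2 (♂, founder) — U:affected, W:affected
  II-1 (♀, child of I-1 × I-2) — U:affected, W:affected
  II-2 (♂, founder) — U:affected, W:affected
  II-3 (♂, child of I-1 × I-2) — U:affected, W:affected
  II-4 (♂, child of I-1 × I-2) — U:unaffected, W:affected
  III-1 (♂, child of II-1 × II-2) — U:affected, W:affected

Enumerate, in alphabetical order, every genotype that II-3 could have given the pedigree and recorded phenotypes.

II-3 ∈ {Uu WW, Uu Ww}

U/I-1 un ·: uu
U/I-2 aff ·: Uu
U/II-1 aff I-1×I-2: Uu
U/II-2 aff ·: Uu|UU
U/II-3 aff I-1×I-2: Uu
U/II-4 un I-1×I-2: uu
U/III-1 aff II-1×II-2: Uu|UU
⇒ U over [I-1,I-2,II-1,II-2,II-3,II-4,III-1]: 4 consistent
W/I-1 aff ·: Ww|WW
W/I-2 aff ·: Ww|WW
W/II-1 aff I-1×I-2: Ww|WW
W/II-2 aff ·: Ww|WW
W/II-3 aff I-1×I-2: Ww|WW
W/II-4 aff I-1×I-2: Ww|WW
W/III-1 aff II-1×II-2: Ww|WW
⇒ W over [I-1,I-2,II-1,II-2,II-3,II-4,III-1]: 87 consistent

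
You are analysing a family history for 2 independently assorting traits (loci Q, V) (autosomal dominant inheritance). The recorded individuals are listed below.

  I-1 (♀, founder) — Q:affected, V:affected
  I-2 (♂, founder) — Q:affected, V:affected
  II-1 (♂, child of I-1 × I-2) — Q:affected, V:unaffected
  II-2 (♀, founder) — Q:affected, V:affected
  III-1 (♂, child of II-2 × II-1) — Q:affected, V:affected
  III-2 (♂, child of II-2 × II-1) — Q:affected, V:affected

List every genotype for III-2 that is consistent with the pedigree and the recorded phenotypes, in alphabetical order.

III-2 ∈ {QQ Vv, Qq Vv}

Q/I-1 aff ·: Qq|QQ
Q/I-2 aff ·: Qq|QQ
Q/II-1 aff I-1×I-2: Qq|QQ
Q/II-2 aff ·: Qq|QQ
Q/III-1 aff II-2×II-1: Qq|QQ
Q/III-2 aff II-2×II-1: Qq|QQ
⇒ Q over [I-1,I-2,II-1,II-2,III-1,III-2]: 44 consistent
V/I-1 aff ·: Vv
V/I-2 aff ·: Vv
V/II-1 un I-1×I-2: vv
V/II-2 aff ·: Vv|VV
V/III-1 aff II-2×II-1: Vv
V/III-2 aff II-2×II-1: Vv
⇒ V over [I-1,I-2,II-1,II-2,III-1,III-2]: 2 consistent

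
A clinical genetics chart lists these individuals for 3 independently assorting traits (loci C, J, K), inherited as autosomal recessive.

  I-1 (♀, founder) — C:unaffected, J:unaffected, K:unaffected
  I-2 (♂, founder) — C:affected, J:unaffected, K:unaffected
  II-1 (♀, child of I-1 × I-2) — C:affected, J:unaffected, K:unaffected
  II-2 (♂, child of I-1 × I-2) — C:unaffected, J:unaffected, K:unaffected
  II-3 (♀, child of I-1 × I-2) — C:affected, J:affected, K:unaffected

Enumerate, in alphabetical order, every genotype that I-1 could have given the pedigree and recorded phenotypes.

I-1 ∈ {Cc Jj KK, Cc Jj Kk}

C/I-1 un ·: Cc
C/I-2 aff ·: cc
C/II-1 aff I-1×I-2: cc
C/II-2 un I-1×I-2: Cc
C/II-3 aff I-1×I-2: cc
⇒ C over [I-1,I-2,II-1,II-2,II-3]: 1 consistent
J/I-1 un ·: Jj
J/I-2 un ·: Jj
J/II-1 un I-1×I-2: JJ|Jj
J/II-2 un I-1×I-2: JJ|Jj
J/II-3 aff I-1×I-2: jj
⇒ J over [I-1,I-2,II-1,II-2,II-3]: 4 consistent
K/I-1 un ·: KK|Kk
K/I-2 un ·: KK|Kk
K/II-1 un I-1×I-2: KK|Kk
K/II-2 un I-1×I-2: KK|Kk
K/II-3 un I-1×I-2: KK|Kk
⇒ K over [I-1,I-2,II-1,II-2,II-3]: 25 consistent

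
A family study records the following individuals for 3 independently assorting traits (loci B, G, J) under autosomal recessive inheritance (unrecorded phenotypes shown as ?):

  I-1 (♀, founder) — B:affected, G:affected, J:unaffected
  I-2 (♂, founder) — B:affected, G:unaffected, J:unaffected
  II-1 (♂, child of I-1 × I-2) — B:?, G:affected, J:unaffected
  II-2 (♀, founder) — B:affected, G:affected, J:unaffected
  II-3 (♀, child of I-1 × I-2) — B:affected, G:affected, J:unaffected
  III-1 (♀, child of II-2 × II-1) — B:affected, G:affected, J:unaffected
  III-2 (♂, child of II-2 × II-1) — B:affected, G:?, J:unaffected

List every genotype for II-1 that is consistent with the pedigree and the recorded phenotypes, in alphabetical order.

B/I-1 aff ·: bb
B/I-2 aff ·: bb
B/II-1 ? I-1×I-2: bb
B/II-2 aff ·: bb
B/II-3 aff I-1×I-2: bb
B/III-1 aff II-2×II-1: bb
B/III-2 aff II-2×II-1: bb
⇒ B over [I-1,I-2,II-1,II-2,II-3,III-1,III-2]: 1 consistent
G/I-1 aff ·: gg
G/I-2 un ·: Gg
G/II-1 aff I-1×I-2: gg
G/II-2 aff ·: gg
G/II-3 aff I-1×I-2: gg
G/III-1 aff II-2×II-1: gg
G/III-2 ? II-2×II-1: gg
⇒ G over [I-1,I-2,II-1,II-2,II-3,III-1,III-2]: 1 consistent
J/I-1 un ·: JJ|Jj
J/I-2 un ·: JJ|Jj
J/II-1 un I-1×I-2: JJ|Jj
J/II-2 un ·: JJ|Jj
J/II-3 un I-1×I-2: JJ|Jj
J/III-1 un II-2×II-1: JJ|Jj
J/III-2 un II-2×II-1: JJ|Jj
⇒ J over [I-1,I-2,II-1,II-2,II-3,III-1,III-2]: 83 consistent

II-1 ∈ {bb gg JJ, bb gg Jj}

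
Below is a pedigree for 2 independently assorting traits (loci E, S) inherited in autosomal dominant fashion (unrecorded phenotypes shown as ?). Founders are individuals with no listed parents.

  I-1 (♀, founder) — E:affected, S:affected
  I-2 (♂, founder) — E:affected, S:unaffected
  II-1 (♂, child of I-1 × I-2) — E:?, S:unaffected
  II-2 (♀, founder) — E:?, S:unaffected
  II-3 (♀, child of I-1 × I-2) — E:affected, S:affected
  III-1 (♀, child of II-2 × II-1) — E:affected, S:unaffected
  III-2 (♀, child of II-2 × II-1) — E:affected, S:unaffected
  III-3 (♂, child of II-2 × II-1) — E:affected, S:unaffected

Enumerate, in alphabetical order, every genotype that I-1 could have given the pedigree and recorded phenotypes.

I-1 ∈ {EE Ss, Ee Ss}

E/I-1 aff ·: Ee|EE
E/I-2 aff ·: Ee|EE
E/II-1 ? I-1×I-2: ee|Ee|EE
E/II-2 ? ·: ee|Ee|EE
E/II-3 aff I-1×I-2: Ee|EE
E/III-1 aff II-2×II-1: Ee|EE
E/III-2 aff II-2×II-1: Ee|EE
E/III-3 aff II-2×II-1: Ee|EE
⇒ E over [I-1,I-2,II-1,II-2,II-3,III-1,III-2,III-3]: 176 consistent
S/I-1 aff ·: Ss
S/I-2 un ·: ss
S/II-1 un I-1×I-2: ss
S/II-2 un ·: ss
S/II-3 aff I-1×I-2: Ss
S/III-1 un II-2×II-1: ss
S/III-2 un II-2×II-1: ss
S/III-3 un II-2×II-1: ss
⇒ S over [I-1,I-2,II-1,II-2,II-3,III-1,III-2,III-3]: 1 consistent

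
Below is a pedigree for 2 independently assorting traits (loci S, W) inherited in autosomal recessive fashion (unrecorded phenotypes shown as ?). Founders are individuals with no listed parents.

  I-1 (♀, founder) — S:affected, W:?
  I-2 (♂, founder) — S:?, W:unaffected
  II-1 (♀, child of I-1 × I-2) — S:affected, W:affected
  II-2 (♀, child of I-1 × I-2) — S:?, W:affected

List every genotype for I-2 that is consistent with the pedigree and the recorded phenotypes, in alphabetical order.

I-2 ∈ {Ss Ww, ss Ww}

S/I-1 aff ·: ss
S/I-2 ? ·: Ss|ss
S/II-1 aff I-1×I-2: ss
S/II-2 ? I-1×I-2: Ss|ss
⇒ S over [I-1,I-2,II-1,II-2]: 3 consistent
W/I-1 ? ·: Ww|ww
W/I-2 un ·: Ww
W/II-1 aff I-1×I-2: ww
W/II-2 aff I-1×I-2: ww
⇒ W over [I-1,I-2,II-1,II-2]: 2 consistent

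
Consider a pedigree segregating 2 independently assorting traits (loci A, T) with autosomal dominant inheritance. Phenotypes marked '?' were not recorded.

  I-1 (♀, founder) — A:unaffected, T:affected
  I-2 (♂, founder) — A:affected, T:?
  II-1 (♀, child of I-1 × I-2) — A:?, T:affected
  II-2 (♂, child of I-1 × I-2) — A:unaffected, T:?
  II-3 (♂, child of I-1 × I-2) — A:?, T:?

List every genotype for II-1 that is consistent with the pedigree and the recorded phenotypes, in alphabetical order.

A/I-1 un ·: aa
A/I-2 aff ·: Aa
A/II-1 ? I-1×I-2: aa|Aa
A/II-2 un I-1×I-2: aa
A/II-3 ? I-1×I-2: aa|Aa
⇒ A over [I-1,I-2,II-1,II-2,II-3]: 4 consistent
T/I-1 aff ·: Tt|TT
T/I-2 ? ·: tt|Tt|TT
T/II-1 aff I-1×I-2: Tt|TT
T/II-2 ? I-1×I-2: tt|Tt|TT
T/II-3 ? I-1×I-2: tt|Tt|TT
⇒ T over [I-1,I-2,II-1,II-2,II-3]: 40 consistent

II-1 ∈ {Aa TT, Aa Tt, aa TT, aa Tt}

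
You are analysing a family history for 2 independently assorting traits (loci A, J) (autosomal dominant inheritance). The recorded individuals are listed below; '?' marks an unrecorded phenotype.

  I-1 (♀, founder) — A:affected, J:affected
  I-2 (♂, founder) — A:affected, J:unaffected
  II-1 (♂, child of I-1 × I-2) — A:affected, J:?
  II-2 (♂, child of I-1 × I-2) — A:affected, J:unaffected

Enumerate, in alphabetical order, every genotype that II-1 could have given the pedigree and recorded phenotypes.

II-1 ∈ {AA Jj, AA jj, Aa Jj, Aa jj}

A/I-1 aff ·: Aa|AA
A/I-2 aff ·: Aa|AA
A/II-1 aff I-1×I-2: Aa|AA
A/II-2 aff I-1×I-2: Aa|AA
⇒ A over [I-1,I-2,II-1,II-2]: 13 consistent
J/I-1 aff ·: Jj
J/I-2 un ·: jj
J/II-1 ? I-1×I-2: jj|Jj
J/II-2 un I-1×I-2: jj
⇒ J over [I-1,I-2,II-1,II-2]: 2 consistent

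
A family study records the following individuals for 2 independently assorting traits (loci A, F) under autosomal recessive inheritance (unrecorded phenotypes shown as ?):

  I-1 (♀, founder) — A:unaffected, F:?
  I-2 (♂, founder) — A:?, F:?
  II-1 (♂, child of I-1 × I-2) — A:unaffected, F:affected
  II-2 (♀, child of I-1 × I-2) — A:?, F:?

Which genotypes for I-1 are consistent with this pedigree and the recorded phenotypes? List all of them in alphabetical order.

I-1 ∈ {AA Ff, AA ff, Aa Ff, Aa ff}

A/I-1 un ·: AA|Aa
A/I-2 ? ·: AA|Aa|aa
A/II-1 un I-1×I-2: AA|Aa
A/II-2 ? I-1×I-2: AA|Aa|aa
⇒ A over [I-1,I-2,II-1,II-2]: 18 consistent
F/I-1 ? ·: Ff|ff
F/I-2 ? ·: Ff|ff
F/II-1 aff I-1×I-2: ff
F/II-2 ? I-1×I-2: FF|Ff|ff
⇒ F over [I-1,I-2,II-1,II-2]: 8 consistent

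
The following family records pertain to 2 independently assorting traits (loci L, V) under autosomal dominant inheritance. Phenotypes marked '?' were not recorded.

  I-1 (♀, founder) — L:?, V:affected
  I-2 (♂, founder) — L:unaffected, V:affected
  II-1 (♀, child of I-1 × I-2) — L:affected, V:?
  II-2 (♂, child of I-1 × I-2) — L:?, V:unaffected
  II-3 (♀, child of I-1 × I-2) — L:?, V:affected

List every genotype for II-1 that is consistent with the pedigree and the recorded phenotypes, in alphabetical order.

II-1 ∈ {Ll VV, Ll Vv, Ll vv}

L/I-1 ? ·: Ll|LL
L/I-2 un ·: ll
L/II-1 aff I-1×I-2: Ll
L/II-2 ? I-1×I-2: ll|Ll
L/II-3 ? I-1×I-2: ll|Ll
⇒ L over [I-1,I-2,II-1,II-2,II-3]: 5 consistent
V/I-1 aff ·: Vv
V/I-2 aff ·: Vv
V/II-1 ? I-1×I-2: vv|Vv|VV
V/II-2 un I-1×I-2: vv
V/II-3 aff I-1×I-2: Vv|VV
⇒ V over [I-1,I-2,II-1,II-2,II-3]: 6 consistent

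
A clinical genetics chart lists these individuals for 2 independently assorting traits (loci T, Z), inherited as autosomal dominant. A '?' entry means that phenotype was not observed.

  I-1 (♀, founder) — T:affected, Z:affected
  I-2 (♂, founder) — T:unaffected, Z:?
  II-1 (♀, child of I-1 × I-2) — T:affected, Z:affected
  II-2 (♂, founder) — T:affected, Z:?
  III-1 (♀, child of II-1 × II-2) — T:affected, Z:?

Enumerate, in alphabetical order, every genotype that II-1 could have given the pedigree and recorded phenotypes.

T/I-1 aff ·: Tt|TT
T/I-2 un ·: tt
T/II-1 aff I-1×I-2: Tt
T/II-2 aff ·: Tt|TT
T/III-1 aff II-1×II-2: Tt|TT
⇒ T over [I-1,I-2,II-1,II-2,III-1]: 8 consistent
Z/I-1 aff ·: Zz|ZZ
Z/I-2 ? ·: zz|Zz|ZZ
Z/II-1 aff I-1×I-2: Zz|ZZ
Z/II-2 ? ·: zz|Zz|ZZ
Z/III-1 ? II-1×II-2: zz|Zz|ZZ
⇒ Z over [I-1,I-2,II-1,II-2,III-1]: 51 consistent

II-1 ∈ {Tt ZZ, Tt Zz}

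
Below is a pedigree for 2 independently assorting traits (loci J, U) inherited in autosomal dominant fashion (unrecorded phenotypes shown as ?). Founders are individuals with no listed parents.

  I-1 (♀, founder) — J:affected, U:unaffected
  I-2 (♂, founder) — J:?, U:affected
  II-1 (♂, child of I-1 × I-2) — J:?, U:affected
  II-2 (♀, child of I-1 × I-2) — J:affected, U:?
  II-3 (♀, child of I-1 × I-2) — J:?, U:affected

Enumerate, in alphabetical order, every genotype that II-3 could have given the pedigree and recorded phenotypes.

II-3 ∈ {JJ Uu, Jj Uu, jj Uu}

J/I-1 aff ·: Jj|JJ
J/I-2 ? ·: jj|Jj|JJ
J/II-1 ? I-1×I-2: jj|Jj|JJ
J/II-2 aff I-1×I-2: Jj|JJ
J/II-3 ? I-1×I-2: jj|Jj|JJ
⇒ J over [I-1,I-2,II-1,II-2,II-3]: 40 consistent
U/I-1 un ·: uu
U/I-2 aff ·: Uu|UU
U/II-1 aff I-1×I-2: Uu
U/II-2 ? I-1×I-2: uu|Uu
U/II-3 aff I-1×I-2: Uu
⇒ U over [I-1,I-2,II-1,II-2,II-3]: 3 consistent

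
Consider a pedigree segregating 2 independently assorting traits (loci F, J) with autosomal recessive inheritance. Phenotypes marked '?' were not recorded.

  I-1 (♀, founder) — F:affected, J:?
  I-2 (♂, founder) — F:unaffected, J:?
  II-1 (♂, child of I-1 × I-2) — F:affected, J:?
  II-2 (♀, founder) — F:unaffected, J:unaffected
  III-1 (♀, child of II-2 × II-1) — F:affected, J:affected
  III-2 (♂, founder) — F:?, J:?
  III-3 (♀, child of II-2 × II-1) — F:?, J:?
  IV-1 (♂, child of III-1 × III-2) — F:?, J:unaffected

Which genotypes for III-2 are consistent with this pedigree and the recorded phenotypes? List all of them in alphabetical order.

III-2 ∈ {FF JJ, FF Jj, Ff JJ, Ff Jj, ff JJ, ff Jj}

F/I-1 aff ·: ff
F/I-2 un ·: Ff
F/II-1 aff I-1×I-2: ff
F/II-2 un ·: Ff
F/III-1 aff II-2×II-1: ff
F/III-2 ? ·: FF|Ff|ff
F/III-3 ? II-2×II-1: Ff|ff
F/IV-1 ? III-1×III-2: Ff|ff
⇒ F over [I-1,I-2,II-1,II-2,III-1,III-2,III-3,IV-1]: 8 consistent
J/I-1 ? ·: JJ|Jj|jj
J/I-2 ? ·: JJ|Jj|jj
J/II-1 ? I-1×I-2: Jj|jj
J/II-2 un ·: Jj
J/III-1 aff II-2×II-1: jj
J/III-2 ? ·: JJ|Jj
J/III-3 ? II-2×II-1: JJ|Jj|jj
J/IV-1 un III-1×III-2: Jj
⇒ J over [I-1,I-2,II-1,II-2,III-1,III-2,III-3,IV-1]: 58 consistent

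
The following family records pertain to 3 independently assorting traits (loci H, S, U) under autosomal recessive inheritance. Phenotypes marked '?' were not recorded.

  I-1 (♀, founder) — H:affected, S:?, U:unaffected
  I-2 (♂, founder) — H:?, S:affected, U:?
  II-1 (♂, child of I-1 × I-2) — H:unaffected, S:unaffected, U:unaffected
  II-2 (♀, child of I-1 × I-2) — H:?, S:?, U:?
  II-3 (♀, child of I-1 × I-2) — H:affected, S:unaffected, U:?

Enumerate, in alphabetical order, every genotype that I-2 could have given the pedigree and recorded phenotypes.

I-2 ∈ {Hh ss UU, Hh ss Uu, Hh ss uu}

H/I-1 aff ·: hh
H/I-2 ? ·: Hh
H/II-1 un I-1×I-2: Hh
H/II-2 ? I-1×I-2: Hh|hh
H/II-3 aff I-1×I-2: hh
⇒ H over [I-1,I-2,II-1,II-2,II-3]: 2 consistent
S/I-1 ? ·: SS|Ss
S/I-2 aff ·: ss
S/II-1 un I-1×I-2: Ss
S/II-2 ? I-1×I-2: Ss|ss
S/II-3 un I-1×I-2: Ss
⇒ S over [I-1,I-2,II-1,II-2,II-3]: 3 consistent
U/I-1 un ·: UU|Uu
U/I-2 ? ·: UU|Uu|uu
U/II-1 un I-1×I-2: UU|Uu
U/II-2 ? I-1×I-2: UU|Uu|uu
U/II-3 ? I-1×I-2: UU|Uu|uu
⇒ U over [I-1,I-2,II-1,II-2,II-3]: 40 consistent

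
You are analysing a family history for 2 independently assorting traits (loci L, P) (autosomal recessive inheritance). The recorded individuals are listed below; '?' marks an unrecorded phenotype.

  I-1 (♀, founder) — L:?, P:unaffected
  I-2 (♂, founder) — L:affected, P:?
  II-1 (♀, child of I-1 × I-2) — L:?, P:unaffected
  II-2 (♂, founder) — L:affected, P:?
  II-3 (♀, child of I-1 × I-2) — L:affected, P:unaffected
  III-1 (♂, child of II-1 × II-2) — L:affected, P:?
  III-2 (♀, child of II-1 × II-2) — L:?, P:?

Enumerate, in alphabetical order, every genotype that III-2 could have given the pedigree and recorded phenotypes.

L/I-1 ? ·: Ll|ll
L/I-2 aff ·: ll
L/II-1 ? I-1×I-2: Ll|ll
L/II-2 aff ·: ll
L/II-3 aff I-1×I-2: ll
L/III-1 aff II-1×II-2: ll
L/III-2 ? II-1×II-2: Ll|ll
⇒ L over [I-1,I-2,II-1,II-2,II-3,III-1,III-2]: 4 consistent
P/I-1 un ·: PP|Pp
P/I-2 ? ·: PP|Pp|pp
P/II-1 un I-1×I-2: PP|Pp
P/II-2 ? ·: PP|Pp|pp
P/II-3 un I-1×I-2: PP|Pp
P/III-1 ? II-1×II-2: PP|Pp|pp
P/III-2 ? II-1×II-2: PP|Pp|pp
⇒ P over [I-1,I-2,II-1,II-2,II-3,III-1,III-2]: 178 consistent

III-2 ∈ {Ll PP, Ll Pp, Ll pp, ll PP, ll Pp, ll pp}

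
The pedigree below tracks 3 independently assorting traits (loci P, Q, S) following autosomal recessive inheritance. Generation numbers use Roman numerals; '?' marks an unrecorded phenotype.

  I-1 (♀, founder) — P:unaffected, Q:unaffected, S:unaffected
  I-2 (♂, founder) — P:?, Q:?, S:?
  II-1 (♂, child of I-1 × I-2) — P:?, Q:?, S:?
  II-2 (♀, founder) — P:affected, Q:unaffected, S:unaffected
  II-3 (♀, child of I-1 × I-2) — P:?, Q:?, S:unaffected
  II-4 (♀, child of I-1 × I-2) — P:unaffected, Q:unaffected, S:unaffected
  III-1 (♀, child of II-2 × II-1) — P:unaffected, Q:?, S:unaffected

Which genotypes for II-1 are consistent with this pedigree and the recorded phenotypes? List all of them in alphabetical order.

II-1 ∈ {PP QQ SS, PP QQ Ss, PP QQ ss, PP Qq SS, PP Qq Ss, PP Qq ss, PP qq SS, PP qq Ss, PP qq ss, Pp QQ SS, Pp QQ Ss, Pp QQ ss, Pp Qq SS, Pp Qq Ss, Pp Qq ss, Pp qq SS, Pp qq Ss, Pp qq ss}

P/I-1 un ·: PP|Pp
P/I-2 ? ·: PP|Pp|pp
P/II-1 ? I-1×I-2: PP|Pp
P/II-2 aff ·: pp
P/II-3 ? I-1×I-2: PP|Pp|pp
P/II-4 un I-1×I-2: PP|Pp
P/III-1 un II-2×II-1: Pp
⇒ P over [I-1,I-2,II-1,II-2,II-3,II-4,III-1]: 32 consistent
Q/I-1 un ·: QQ|Qq
Q/I-2 ? ·: QQ|Qq|qq
Q/II-1 ? I-1×I-2: QQ|Qq|qq
Q/II-2 un ·: QQ|Qq
Q/II-3 ? I-1×I-2: QQ|Qq|qq
Q/II-4 un I-1×I-2: QQ|Qq
Q/III-1 ? II-2×II-1: QQ|Qq|qq
⇒ Q over [I-1,I-2,II-1,II-2,II-3,II-4,III-1]: 154 consistent
S/I-1 un ·: SS|Ss
S/I-2 ? ·: SS|Ss|ss
S/II-1 ? I-1×I-2: SS|Ss|ss
S/II-2 un ·: SS|Ss
S/II-3 un I-1×I-2: SS|Ss
S/II-4 un I-1×I-2: SS|Ss
S/III-1 un II-2×II-1: SS|Ss
⇒ S over [I-1,I-2,II-1,II-2,II-3,II-4,III-1]: 105 consistent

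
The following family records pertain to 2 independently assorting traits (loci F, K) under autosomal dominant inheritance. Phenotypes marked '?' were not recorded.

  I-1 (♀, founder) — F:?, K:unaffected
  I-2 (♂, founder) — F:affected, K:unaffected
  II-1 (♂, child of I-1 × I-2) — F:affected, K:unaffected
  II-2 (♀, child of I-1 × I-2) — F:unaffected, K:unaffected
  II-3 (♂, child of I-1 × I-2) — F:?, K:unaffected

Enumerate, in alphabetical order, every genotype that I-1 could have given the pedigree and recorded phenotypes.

F/I-1 ? ·: ff|Ff
F/I-2 aff ·: Ff
F/II-1 aff I-1×I-2: Ff|FF
F/II-2 un I-1×I-2: ff
F/II-3 ? I-1×I-2: ff|Ff|FF
⇒ F over [I-1,I-2,II-1,II-2,II-3]: 8 consistent
K/I-1 un ·: kk
K/I-2 un ·: kk
K/II-1 un I-1×I-2: kk
K/II-2 un I-1×I-2: kk
K/II-3 un I-1×I-2: kk
⇒ K over [I-1,I-2,II-1,II-2,II-3]: 1 consistent

I-1 ∈ {Ff kk, ff kk}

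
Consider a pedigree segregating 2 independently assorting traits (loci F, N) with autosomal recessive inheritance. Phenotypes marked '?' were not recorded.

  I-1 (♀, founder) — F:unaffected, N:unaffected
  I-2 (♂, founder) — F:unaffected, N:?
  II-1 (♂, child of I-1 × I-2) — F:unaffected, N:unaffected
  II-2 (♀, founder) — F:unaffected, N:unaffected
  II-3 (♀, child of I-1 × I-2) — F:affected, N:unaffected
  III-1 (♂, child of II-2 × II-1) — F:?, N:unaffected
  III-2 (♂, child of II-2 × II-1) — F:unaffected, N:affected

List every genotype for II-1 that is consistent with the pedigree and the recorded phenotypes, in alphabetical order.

II-1 ∈ {FF Nn, Ff Nn}

F/I-1 un ·: Ff
F/I-2 un ·: Ff
F/II-1 un I-1×I-2: FF|Ff
F/II-2 un ·: FF|Ff
F/II-3 aff I-1×I-2: ff
F/III-1 ? II-2×II-1: FF|Ff|ff
F/III-2 un II-2×II-1: FF|Ff
⇒ F over [I-1,I-2,II-1,II-2,II-3,III-1,III-2]: 15 consistent
N/I-1 un ·: NN|Nn
N/I-2 ? ·: NN|Nn|nn
N/II-1 un I-1×I-2: Nn
N/II-2 un ·: Nn
N/II-3 un I-1×I-2: NN|Nn
N/III-1 un II-2×II-1: NN|Nn
N/III-2 aff II-2×II-1: nn
⇒ N over [I-1,I-2,II-1,II-2,II-3,III-1,III-2]: 16 consistent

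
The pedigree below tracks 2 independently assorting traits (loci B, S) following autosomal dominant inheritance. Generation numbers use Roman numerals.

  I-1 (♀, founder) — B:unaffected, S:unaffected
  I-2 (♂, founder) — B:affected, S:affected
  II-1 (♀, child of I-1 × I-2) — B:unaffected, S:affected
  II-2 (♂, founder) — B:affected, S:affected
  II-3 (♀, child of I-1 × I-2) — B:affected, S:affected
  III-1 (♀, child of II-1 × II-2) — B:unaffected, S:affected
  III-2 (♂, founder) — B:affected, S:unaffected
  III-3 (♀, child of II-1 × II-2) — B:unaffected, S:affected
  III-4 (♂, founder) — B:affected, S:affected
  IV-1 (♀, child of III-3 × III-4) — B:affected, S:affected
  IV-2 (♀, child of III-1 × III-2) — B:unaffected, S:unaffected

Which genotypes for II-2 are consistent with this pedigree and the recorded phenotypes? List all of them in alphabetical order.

II-2 ∈ {Bb SS, Bb Ss}

B/I-1 un ·: bb
B/I-2 aff ·: Bb
B/II-1 un I-1×I-2: bb
B/II-2 aff ·: Bb
B/II-3 aff I-1×I-2: Bb
B/III-1 un II-1×II-2: bb
B/III-2 aff ·: Bb
B/III-3 un II-1×II-2: bb
B/III-4 aff ·: Bb|BB
B/IV-1 aff III-3×III-4: Bb
B/IV-2 un III-1×III-2: bb
⇒ B over [I-1,I-2,II-1,II-2,II-3,III-1,III-2,III-3,III-4,IV-1,IV-2]: 2 consistent
S/I-1 un ·: ss
S/I-2 aff ·: Ss|SS
S/II-1 aff I-1×I-2: Ss
S/II-2 aff ·: Ss|SS
S/II-3 aff I-1×I-2: Ss
S/III-1 aff II-1×II-2: Ss
S/III-2 un ·: ss
S/III-3 aff II-1×II-2: Ss|SS
S/III-4 aff ·: Ss|SS
S/IV-1 aff III-3×III-4: Ss|SS
S/IV-2 un III-1×III-2: ss
⇒ S over [I-1,I-2,II-1,II-2,II-3,III-1,III-2,III-3,III-4,IV-1,IV-2]: 28 consistent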